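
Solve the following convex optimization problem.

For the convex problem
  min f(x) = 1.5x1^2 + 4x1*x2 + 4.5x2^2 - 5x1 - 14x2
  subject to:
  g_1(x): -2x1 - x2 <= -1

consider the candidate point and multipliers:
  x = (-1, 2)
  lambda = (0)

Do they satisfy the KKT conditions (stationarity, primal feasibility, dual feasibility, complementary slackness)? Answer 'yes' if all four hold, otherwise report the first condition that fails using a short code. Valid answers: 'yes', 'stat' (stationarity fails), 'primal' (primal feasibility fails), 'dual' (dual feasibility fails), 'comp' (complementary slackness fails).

Gradient of f: grad f(x) = Q x + c = (0, 0)
Constraint values g_i(x) = a_i^T x - b_i:
  g_1((-1, 2)) = 1
Stationarity residual: grad f(x) + sum_i lambda_i a_i = (0, 0)
  -> stationarity OK
Primal feasibility (all g_i <= 0): FAILS
Dual feasibility (all lambda_i >= 0): OK
Complementary slackness (lambda_i * g_i(x) = 0 for all i): OK

Verdict: the first failing condition is primal_feasibility -> primal.

primal


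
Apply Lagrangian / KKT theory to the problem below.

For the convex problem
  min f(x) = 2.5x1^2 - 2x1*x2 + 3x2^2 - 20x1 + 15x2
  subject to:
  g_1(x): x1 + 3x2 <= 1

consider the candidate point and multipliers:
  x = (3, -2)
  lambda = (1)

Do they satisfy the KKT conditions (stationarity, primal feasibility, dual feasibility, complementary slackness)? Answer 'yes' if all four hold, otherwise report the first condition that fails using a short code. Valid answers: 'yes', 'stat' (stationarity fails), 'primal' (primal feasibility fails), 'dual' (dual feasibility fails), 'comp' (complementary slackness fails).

Gradient of f: grad f(x) = Q x + c = (-1, -3)
Constraint values g_i(x) = a_i^T x - b_i:
  g_1((3, -2)) = -4
Stationarity residual: grad f(x) + sum_i lambda_i a_i = (0, 0)
  -> stationarity OK
Primal feasibility (all g_i <= 0): OK
Dual feasibility (all lambda_i >= 0): OK
Complementary slackness (lambda_i * g_i(x) = 0 for all i): FAILS

Verdict: the first failing condition is complementary_slackness -> comp.

comp


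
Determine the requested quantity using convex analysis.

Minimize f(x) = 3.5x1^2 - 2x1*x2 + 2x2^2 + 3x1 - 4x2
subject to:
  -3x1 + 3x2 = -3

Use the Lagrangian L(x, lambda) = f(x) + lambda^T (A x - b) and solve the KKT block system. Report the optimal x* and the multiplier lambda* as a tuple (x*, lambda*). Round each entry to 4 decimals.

Form the Lagrangian:
  L(x, lambda) = (1/2) x^T Q x + c^T x + lambda^T (A x - b)
Stationarity (grad_x L = 0): Q x + c + A^T lambda = 0.
Primal feasibility: A x = b.

This gives the KKT block system:
  [ Q   A^T ] [ x     ]   [-c ]
  [ A    0  ] [ lambda ] = [ b ]

Solving the linear system:
  x*      = (0.4286, -0.5714)
  lambda* = (2.381)
  f(x*)   = 5.3571

x* = (0.4286, -0.5714), lambda* = (2.381)


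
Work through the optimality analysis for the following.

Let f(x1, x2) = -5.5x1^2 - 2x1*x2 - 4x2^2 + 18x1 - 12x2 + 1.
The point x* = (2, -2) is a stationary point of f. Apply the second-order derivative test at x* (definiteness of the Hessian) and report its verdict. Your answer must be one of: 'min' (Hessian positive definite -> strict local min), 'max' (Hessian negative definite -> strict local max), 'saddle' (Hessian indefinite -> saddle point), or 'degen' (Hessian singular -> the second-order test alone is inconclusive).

Compute the Hessian H = grad^2 f:
  H = [[-11, -2], [-2, -8]]
Verify stationarity: grad f(x*) = H x* + g = (0, 0).
Eigenvalues of H: -12, -7.
Both eigenvalues < 0, so H is negative definite -> x* is a strict local max.

max


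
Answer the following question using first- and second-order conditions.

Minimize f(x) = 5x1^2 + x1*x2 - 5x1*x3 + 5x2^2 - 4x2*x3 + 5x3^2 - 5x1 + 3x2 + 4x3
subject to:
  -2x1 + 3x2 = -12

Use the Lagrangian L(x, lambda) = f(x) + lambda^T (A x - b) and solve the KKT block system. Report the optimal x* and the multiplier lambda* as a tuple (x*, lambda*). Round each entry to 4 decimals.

Form the Lagrangian:
  L(x, lambda) = (1/2) x^T Q x + c^T x + lambda^T (A x - b)
Stationarity (grad_x L = 0): Q x + c + A^T lambda = 0.
Primal feasibility: A x = b.

This gives the KKT block system:
  [ Q   A^T ] [ x     ]   [-c ]
  [ A    0  ] [ lambda ] = [ b ]

Solving the linear system:
  x*      = (1.8519, -2.7654, -0.5802)
  lambda* = (6.8272)
  f(x*)   = 31.0247

x* = (1.8519, -2.7654, -0.5802), lambda* = (6.8272)


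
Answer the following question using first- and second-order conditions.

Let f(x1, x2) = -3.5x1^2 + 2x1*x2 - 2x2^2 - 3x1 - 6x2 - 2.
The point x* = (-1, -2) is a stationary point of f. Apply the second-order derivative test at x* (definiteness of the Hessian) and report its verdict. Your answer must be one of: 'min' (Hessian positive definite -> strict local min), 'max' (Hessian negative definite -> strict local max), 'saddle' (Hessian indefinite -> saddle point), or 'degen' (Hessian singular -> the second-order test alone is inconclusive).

Compute the Hessian H = grad^2 f:
  H = [[-7, 2], [2, -4]]
Verify stationarity: grad f(x*) = H x* + g = (0, 0).
Eigenvalues of H: -8, -3.
Both eigenvalues < 0, so H is negative definite -> x* is a strict local max.

max


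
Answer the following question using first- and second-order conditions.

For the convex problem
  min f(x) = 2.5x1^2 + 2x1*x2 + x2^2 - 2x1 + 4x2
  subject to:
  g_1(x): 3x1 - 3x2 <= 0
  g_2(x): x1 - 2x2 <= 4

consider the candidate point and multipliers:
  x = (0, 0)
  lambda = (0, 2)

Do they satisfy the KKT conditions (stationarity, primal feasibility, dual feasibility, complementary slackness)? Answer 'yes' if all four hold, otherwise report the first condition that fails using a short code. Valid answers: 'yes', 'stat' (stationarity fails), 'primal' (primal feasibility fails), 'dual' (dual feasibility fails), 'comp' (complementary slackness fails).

Gradient of f: grad f(x) = Q x + c = (-2, 4)
Constraint values g_i(x) = a_i^T x - b_i:
  g_1((0, 0)) = 0
  g_2((0, 0)) = -4
Stationarity residual: grad f(x) + sum_i lambda_i a_i = (0, 0)
  -> stationarity OK
Primal feasibility (all g_i <= 0): OK
Dual feasibility (all lambda_i >= 0): OK
Complementary slackness (lambda_i * g_i(x) = 0 for all i): FAILS

Verdict: the first failing condition is complementary_slackness -> comp.

comp


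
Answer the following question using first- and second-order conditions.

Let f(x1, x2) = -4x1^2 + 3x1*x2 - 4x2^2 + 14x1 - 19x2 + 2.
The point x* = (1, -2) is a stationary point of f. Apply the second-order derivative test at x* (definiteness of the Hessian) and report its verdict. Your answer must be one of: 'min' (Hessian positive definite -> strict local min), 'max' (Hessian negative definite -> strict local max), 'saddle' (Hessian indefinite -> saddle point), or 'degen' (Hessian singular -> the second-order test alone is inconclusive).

Compute the Hessian H = grad^2 f:
  H = [[-8, 3], [3, -8]]
Verify stationarity: grad f(x*) = H x* + g = (0, 0).
Eigenvalues of H: -11, -5.
Both eigenvalues < 0, so H is negative definite -> x* is a strict local max.

max


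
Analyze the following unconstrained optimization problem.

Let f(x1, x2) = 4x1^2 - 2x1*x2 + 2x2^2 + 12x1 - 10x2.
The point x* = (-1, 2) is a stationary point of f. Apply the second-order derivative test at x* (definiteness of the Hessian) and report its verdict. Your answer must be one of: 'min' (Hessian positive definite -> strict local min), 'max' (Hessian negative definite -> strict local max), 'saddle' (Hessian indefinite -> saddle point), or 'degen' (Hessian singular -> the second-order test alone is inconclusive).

Compute the Hessian H = grad^2 f:
  H = [[8, -2], [-2, 4]]
Verify stationarity: grad f(x*) = H x* + g = (0, 0).
Eigenvalues of H: 3.1716, 8.8284.
Both eigenvalues > 0, so H is positive definite -> x* is a strict local min.

min


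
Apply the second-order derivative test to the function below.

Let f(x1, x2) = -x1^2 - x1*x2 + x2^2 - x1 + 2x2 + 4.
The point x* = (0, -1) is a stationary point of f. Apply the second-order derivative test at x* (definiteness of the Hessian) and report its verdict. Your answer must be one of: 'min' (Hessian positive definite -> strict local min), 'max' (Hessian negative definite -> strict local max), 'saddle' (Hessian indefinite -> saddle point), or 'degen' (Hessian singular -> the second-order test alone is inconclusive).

Compute the Hessian H = grad^2 f:
  H = [[-2, -1], [-1, 2]]
Verify stationarity: grad f(x*) = H x* + g = (0, 0).
Eigenvalues of H: -2.2361, 2.2361.
Eigenvalues have mixed signs, so H is indefinite -> x* is a saddle point.

saddle


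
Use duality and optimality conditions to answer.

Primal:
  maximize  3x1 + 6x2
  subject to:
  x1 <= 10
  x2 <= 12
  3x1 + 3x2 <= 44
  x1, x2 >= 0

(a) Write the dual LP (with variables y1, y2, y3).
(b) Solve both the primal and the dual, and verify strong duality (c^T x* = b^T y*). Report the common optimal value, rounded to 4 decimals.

The standard primal-dual pair for 'max c^T x s.t. A x <= b, x >= 0' is:
  Dual:  min b^T y  s.t.  A^T y >= c,  y >= 0.

So the dual LP is:
  minimize  10y1 + 12y2 + 44y3
  subject to:
    y1 + 3y3 >= 3
    y2 + 3y3 >= 6
    y1, y2, y3 >= 0

Solving the primal: x* = (2.6667, 12).
  primal value c^T x* = 80.
Solving the dual: y* = (0, 3, 1).
  dual value b^T y* = 80.
Strong duality: c^T x* = b^T y*. Confirmed.

80


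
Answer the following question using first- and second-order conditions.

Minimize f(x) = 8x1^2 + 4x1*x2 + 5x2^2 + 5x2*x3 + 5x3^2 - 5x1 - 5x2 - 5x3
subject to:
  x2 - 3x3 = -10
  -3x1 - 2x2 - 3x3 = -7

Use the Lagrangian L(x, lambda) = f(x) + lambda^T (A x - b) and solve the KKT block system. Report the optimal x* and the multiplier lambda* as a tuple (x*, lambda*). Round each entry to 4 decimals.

Form the Lagrangian:
  L(x, lambda) = (1/2) x^T Q x + c^T x + lambda^T (A x - b)
Stationarity (grad_x L = 0): Q x + c + A^T lambda = 0.
Primal feasibility: A x = b.

This gives the KKT block system:
  [ Q   A^T ] [ x     ]   [-c ]
  [ A    0  ] [ lambda ] = [ b ]

Solving the linear system:
  x*      = (0.698, -1.698, 2.7673)
  lambda* = (4.9356, -0.2079)
  f(x*)   = 19.5322

x* = (0.698, -1.698, 2.7673), lambda* = (4.9356, -0.2079)


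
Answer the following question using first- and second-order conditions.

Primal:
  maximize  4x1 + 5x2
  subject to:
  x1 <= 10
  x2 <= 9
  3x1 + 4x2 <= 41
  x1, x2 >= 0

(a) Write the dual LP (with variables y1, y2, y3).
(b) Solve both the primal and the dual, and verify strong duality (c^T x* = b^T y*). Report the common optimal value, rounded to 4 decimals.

The standard primal-dual pair for 'max c^T x s.t. A x <= b, x >= 0' is:
  Dual:  min b^T y  s.t.  A^T y >= c,  y >= 0.

So the dual LP is:
  minimize  10y1 + 9y2 + 41y3
  subject to:
    y1 + 3y3 >= 4
    y2 + 4y3 >= 5
    y1, y2, y3 >= 0

Solving the primal: x* = (10, 2.75).
  primal value c^T x* = 53.75.
Solving the dual: y* = (0.25, 0, 1.25).
  dual value b^T y* = 53.75.
Strong duality: c^T x* = b^T y*. Confirmed.

53.75


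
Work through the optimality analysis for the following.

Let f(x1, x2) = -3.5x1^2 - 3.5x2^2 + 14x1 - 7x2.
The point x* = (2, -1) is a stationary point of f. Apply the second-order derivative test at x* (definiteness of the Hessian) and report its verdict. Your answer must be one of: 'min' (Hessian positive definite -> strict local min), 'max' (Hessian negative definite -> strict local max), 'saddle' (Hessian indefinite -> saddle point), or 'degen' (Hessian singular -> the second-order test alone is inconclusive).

Compute the Hessian H = grad^2 f:
  H = [[-7, 0], [0, -7]]
Verify stationarity: grad f(x*) = H x* + g = (0, 0).
Eigenvalues of H: -7, -7.
Both eigenvalues < 0, so H is negative definite -> x* is a strict local max.

max


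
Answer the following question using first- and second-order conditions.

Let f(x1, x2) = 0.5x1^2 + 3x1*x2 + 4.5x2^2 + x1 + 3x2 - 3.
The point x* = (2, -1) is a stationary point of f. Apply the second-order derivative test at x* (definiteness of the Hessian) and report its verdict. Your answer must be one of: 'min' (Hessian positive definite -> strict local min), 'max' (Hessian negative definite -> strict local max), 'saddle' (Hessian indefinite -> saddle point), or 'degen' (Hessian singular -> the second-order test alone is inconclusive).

Compute the Hessian H = grad^2 f:
  H = [[1, 3], [3, 9]]
Verify stationarity: grad f(x*) = H x* + g = (0, 0).
Eigenvalues of H: 0, 10.
H has a zero eigenvalue (singular; positive semidefinite but not definite), so H is neither positive definite, negative definite, nor indefinite. The second-order test alone is inconclusive -> degen.
(Indeed, f is constant along the null direction of H through x*, so x* is not a strict local extremum.)

degen


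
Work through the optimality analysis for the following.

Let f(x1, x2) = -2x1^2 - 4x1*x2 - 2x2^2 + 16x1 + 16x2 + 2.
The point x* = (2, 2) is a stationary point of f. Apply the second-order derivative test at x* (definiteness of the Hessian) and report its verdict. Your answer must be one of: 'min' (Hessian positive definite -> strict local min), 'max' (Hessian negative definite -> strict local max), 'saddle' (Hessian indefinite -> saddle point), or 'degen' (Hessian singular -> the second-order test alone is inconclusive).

Compute the Hessian H = grad^2 f:
  H = [[-4, -4], [-4, -4]]
Verify stationarity: grad f(x*) = H x* + g = (0, 0).
Eigenvalues of H: -8, 0.
H has a zero eigenvalue (singular; negative semidefinite but not definite), so H is neither positive definite, negative definite, nor indefinite. The second-order test alone is inconclusive -> degen.
(Indeed, f is constant along the null direction of H through x*, so x* is not a strict local extremum.)

degen


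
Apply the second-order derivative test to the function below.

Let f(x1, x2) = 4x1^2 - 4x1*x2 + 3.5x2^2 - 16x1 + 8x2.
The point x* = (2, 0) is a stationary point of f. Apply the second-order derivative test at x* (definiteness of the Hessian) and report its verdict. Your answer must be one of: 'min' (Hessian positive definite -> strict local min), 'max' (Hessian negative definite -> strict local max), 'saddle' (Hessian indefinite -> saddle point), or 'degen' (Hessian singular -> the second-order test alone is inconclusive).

Compute the Hessian H = grad^2 f:
  H = [[8, -4], [-4, 7]]
Verify stationarity: grad f(x*) = H x* + g = (0, 0).
Eigenvalues of H: 3.4689, 11.5311.
Both eigenvalues > 0, so H is positive definite -> x* is a strict local min.

min


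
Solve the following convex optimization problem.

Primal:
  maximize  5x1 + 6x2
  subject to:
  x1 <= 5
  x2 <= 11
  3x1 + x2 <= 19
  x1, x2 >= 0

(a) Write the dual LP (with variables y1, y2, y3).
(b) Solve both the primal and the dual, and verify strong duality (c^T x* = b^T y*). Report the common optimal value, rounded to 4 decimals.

The standard primal-dual pair for 'max c^T x s.t. A x <= b, x >= 0' is:
  Dual:  min b^T y  s.t.  A^T y >= c,  y >= 0.

So the dual LP is:
  minimize  5y1 + 11y2 + 19y3
  subject to:
    y1 + 3y3 >= 5
    y2 + y3 >= 6
    y1, y2, y3 >= 0

Solving the primal: x* = (2.6667, 11).
  primal value c^T x* = 79.3333.
Solving the dual: y* = (0, 4.3333, 1.6667).
  dual value b^T y* = 79.3333.
Strong duality: c^T x* = b^T y*. Confirmed.

79.3333


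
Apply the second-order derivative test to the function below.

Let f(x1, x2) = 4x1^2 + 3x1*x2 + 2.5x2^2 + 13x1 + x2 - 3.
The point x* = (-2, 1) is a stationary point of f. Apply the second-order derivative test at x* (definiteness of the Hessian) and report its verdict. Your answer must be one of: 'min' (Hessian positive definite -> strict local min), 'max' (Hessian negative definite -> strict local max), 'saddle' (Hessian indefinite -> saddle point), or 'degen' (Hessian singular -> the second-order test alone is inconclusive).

Compute the Hessian H = grad^2 f:
  H = [[8, 3], [3, 5]]
Verify stationarity: grad f(x*) = H x* + g = (0, 0).
Eigenvalues of H: 3.1459, 9.8541.
Both eigenvalues > 0, so H is positive definite -> x* is a strict local min.

min


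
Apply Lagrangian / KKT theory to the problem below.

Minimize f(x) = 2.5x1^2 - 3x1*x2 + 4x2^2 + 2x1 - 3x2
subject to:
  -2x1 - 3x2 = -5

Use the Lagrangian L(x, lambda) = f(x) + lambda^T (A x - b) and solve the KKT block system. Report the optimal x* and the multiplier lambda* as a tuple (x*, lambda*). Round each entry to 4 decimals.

Form the Lagrangian:
  L(x, lambda) = (1/2) x^T Q x + c^T x + lambda^T (A x - b)
Stationarity (grad_x L = 0): Q x + c + A^T lambda = 0.
Primal feasibility: A x = b.

This gives the KKT block system:
  [ Q   A^T ] [ x     ]   [-c ]
  [ A    0  ] [ lambda ] = [ b ]

Solving the linear system:
  x*      = (0.7876, 1.1416)
  lambda* = (1.2566)
  f(x*)   = 2.2168

x* = (0.7876, 1.1416), lambda* = (1.2566)


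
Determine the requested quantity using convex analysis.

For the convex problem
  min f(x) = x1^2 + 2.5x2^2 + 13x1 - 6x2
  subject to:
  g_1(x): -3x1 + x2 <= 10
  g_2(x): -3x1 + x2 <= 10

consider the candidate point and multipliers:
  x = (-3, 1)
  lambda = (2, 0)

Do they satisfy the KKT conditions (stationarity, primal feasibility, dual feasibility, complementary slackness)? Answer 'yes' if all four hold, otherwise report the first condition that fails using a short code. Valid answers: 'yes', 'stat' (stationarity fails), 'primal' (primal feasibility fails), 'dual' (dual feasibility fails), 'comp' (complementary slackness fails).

Gradient of f: grad f(x) = Q x + c = (7, -1)
Constraint values g_i(x) = a_i^T x - b_i:
  g_1((-3, 1)) = 0
  g_2((-3, 1)) = 0
Stationarity residual: grad f(x) + sum_i lambda_i a_i = (1, 1)
  -> stationarity FAILS
Primal feasibility (all g_i <= 0): OK
Dual feasibility (all lambda_i >= 0): OK
Complementary slackness (lambda_i * g_i(x) = 0 for all i): OK

Verdict: the first failing condition is stationarity -> stat.

stat


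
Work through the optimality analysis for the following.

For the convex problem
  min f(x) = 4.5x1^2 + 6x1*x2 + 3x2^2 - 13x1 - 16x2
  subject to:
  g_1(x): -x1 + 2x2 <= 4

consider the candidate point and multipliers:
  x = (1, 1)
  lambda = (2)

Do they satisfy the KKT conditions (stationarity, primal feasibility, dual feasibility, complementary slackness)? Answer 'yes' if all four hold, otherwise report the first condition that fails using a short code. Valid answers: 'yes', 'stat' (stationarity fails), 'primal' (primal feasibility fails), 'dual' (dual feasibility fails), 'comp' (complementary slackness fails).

Gradient of f: grad f(x) = Q x + c = (2, -4)
Constraint values g_i(x) = a_i^T x - b_i:
  g_1((1, 1)) = -3
Stationarity residual: grad f(x) + sum_i lambda_i a_i = (0, 0)
  -> stationarity OK
Primal feasibility (all g_i <= 0): OK
Dual feasibility (all lambda_i >= 0): OK
Complementary slackness (lambda_i * g_i(x) = 0 for all i): FAILS

Verdict: the first failing condition is complementary_slackness -> comp.

comp


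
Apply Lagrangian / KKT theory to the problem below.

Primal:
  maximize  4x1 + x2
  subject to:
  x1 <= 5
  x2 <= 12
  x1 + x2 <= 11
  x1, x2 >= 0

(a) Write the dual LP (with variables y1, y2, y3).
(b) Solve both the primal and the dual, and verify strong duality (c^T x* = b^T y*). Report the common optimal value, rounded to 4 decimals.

The standard primal-dual pair for 'max c^T x s.t. A x <= b, x >= 0' is:
  Dual:  min b^T y  s.t.  A^T y >= c,  y >= 0.

So the dual LP is:
  minimize  5y1 + 12y2 + 11y3
  subject to:
    y1 + y3 >= 4
    y2 + y3 >= 1
    y1, y2, y3 >= 0

Solving the primal: x* = (5, 6).
  primal value c^T x* = 26.
Solving the dual: y* = (3, 0, 1).
  dual value b^T y* = 26.
Strong duality: c^T x* = b^T y*. Confirmed.

26


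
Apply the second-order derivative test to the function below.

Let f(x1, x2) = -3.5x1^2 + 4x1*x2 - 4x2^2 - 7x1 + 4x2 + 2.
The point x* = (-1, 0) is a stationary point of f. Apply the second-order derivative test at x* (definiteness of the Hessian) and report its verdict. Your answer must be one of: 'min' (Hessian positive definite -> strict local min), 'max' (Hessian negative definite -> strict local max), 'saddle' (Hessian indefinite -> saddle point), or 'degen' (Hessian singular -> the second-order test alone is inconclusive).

Compute the Hessian H = grad^2 f:
  H = [[-7, 4], [4, -8]]
Verify stationarity: grad f(x*) = H x* + g = (0, 0).
Eigenvalues of H: -11.5311, -3.4689.
Both eigenvalues < 0, so H is negative definite -> x* is a strict local max.

max


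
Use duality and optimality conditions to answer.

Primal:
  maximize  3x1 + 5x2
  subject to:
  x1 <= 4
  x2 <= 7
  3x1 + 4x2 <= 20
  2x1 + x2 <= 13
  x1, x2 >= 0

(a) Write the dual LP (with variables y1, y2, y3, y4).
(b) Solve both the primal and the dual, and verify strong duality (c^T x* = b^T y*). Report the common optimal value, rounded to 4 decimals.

The standard primal-dual pair for 'max c^T x s.t. A x <= b, x >= 0' is:
  Dual:  min b^T y  s.t.  A^T y >= c,  y >= 0.

So the dual LP is:
  minimize  4y1 + 7y2 + 20y3 + 13y4
  subject to:
    y1 + 3y3 + 2y4 >= 3
    y2 + 4y3 + y4 >= 5
    y1, y2, y3, y4 >= 0

Solving the primal: x* = (0, 5).
  primal value c^T x* = 25.
Solving the dual: y* = (0, 0, 1.25, 0).
  dual value b^T y* = 25.
Strong duality: c^T x* = b^T y*. Confirmed.

25


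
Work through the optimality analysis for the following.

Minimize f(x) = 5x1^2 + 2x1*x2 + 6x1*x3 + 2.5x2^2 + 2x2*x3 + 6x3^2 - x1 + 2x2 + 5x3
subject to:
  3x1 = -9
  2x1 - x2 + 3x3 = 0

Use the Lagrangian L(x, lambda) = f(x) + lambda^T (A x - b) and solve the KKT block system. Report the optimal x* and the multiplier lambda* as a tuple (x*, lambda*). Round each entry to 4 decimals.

Form the Lagrangian:
  L(x, lambda) = (1/2) x^T Q x + c^T x + lambda^T (A x - b)
Stationarity (grad_x L = 0): Q x + c + A^T lambda = 0.
Primal feasibility: A x = b.

This gives the KKT block system:
  [ Q   A^T ] [ x     ]   [-c ]
  [ A    0  ] [ lambda ] = [ b ]

Solving the linear system:
  x*      = (-3, -0.4783, 1.8406)
  lambda* = (8.7778, -2.7101)
  f(x*)   = 45.1232

x* = (-3, -0.4783, 1.8406), lambda* = (8.7778, -2.7101)


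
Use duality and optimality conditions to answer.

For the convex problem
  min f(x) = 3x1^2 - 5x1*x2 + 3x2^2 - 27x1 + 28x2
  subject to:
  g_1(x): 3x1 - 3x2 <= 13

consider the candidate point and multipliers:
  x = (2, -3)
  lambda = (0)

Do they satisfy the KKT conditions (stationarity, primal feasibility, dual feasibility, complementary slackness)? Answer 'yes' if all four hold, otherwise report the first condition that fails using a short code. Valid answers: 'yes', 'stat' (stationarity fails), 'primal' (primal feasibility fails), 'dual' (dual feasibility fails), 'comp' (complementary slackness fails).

Gradient of f: grad f(x) = Q x + c = (0, 0)
Constraint values g_i(x) = a_i^T x - b_i:
  g_1((2, -3)) = 2
Stationarity residual: grad f(x) + sum_i lambda_i a_i = (0, 0)
  -> stationarity OK
Primal feasibility (all g_i <= 0): FAILS
Dual feasibility (all lambda_i >= 0): OK
Complementary slackness (lambda_i * g_i(x) = 0 for all i): OK

Verdict: the first failing condition is primal_feasibility -> primal.

primal


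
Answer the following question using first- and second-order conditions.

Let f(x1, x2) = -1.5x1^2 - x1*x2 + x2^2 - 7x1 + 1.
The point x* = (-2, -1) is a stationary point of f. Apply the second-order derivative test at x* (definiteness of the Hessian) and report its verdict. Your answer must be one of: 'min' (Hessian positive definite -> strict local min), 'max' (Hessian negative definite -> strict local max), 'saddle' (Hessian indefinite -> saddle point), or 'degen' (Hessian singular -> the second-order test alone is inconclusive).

Compute the Hessian H = grad^2 f:
  H = [[-3, -1], [-1, 2]]
Verify stationarity: grad f(x*) = H x* + g = (0, 0).
Eigenvalues of H: -3.1926, 2.1926.
Eigenvalues have mixed signs, so H is indefinite -> x* is a saddle point.

saddle


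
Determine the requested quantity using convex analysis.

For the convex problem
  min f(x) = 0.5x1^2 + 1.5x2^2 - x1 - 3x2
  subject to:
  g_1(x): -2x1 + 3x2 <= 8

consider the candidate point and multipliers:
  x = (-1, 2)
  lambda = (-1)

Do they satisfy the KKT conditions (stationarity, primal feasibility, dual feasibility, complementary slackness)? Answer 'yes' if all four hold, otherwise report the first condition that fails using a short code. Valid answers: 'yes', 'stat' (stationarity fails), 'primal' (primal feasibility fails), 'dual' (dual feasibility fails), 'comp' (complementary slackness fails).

Gradient of f: grad f(x) = Q x + c = (-2, 3)
Constraint values g_i(x) = a_i^T x - b_i:
  g_1((-1, 2)) = 0
Stationarity residual: grad f(x) + sum_i lambda_i a_i = (0, 0)
  -> stationarity OK
Primal feasibility (all g_i <= 0): OK
Dual feasibility (all lambda_i >= 0): FAILS
Complementary slackness (lambda_i * g_i(x) = 0 for all i): OK

Verdict: the first failing condition is dual_feasibility -> dual.

dual


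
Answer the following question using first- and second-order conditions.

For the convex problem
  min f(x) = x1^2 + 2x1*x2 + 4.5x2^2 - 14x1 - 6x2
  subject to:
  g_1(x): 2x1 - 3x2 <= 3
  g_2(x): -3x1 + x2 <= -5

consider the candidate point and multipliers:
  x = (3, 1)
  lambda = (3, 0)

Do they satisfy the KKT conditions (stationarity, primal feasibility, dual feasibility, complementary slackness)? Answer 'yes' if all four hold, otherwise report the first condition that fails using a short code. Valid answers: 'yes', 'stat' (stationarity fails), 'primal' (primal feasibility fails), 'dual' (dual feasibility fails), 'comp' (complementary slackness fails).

Gradient of f: grad f(x) = Q x + c = (-6, 9)
Constraint values g_i(x) = a_i^T x - b_i:
  g_1((3, 1)) = 0
  g_2((3, 1)) = -3
Stationarity residual: grad f(x) + sum_i lambda_i a_i = (0, 0)
  -> stationarity OK
Primal feasibility (all g_i <= 0): OK
Dual feasibility (all lambda_i >= 0): OK
Complementary slackness (lambda_i * g_i(x) = 0 for all i): OK

Verdict: yes, KKT holds.

yes


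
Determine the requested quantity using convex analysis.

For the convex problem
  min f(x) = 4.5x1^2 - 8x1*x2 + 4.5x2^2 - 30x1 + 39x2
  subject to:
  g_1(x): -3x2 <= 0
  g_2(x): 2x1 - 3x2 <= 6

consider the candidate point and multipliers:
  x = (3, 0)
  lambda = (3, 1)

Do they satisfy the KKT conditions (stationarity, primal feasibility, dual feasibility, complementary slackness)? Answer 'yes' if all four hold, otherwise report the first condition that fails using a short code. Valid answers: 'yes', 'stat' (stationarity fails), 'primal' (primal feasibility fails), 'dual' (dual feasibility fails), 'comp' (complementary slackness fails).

Gradient of f: grad f(x) = Q x + c = (-3, 15)
Constraint values g_i(x) = a_i^T x - b_i:
  g_1((3, 0)) = 0
  g_2((3, 0)) = 0
Stationarity residual: grad f(x) + sum_i lambda_i a_i = (-1, 3)
  -> stationarity FAILS
Primal feasibility (all g_i <= 0): OK
Dual feasibility (all lambda_i >= 0): OK
Complementary slackness (lambda_i * g_i(x) = 0 for all i): OK

Verdict: the first failing condition is stationarity -> stat.

stat


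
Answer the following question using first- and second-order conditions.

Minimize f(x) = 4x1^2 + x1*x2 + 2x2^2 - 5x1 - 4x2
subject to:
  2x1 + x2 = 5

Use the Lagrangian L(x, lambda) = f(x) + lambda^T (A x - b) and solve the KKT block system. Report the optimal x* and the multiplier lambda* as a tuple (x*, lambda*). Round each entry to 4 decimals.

Form the Lagrangian:
  L(x, lambda) = (1/2) x^T Q x + c^T x + lambda^T (A x - b)
Stationarity (grad_x L = 0): Q x + c + A^T lambda = 0.
Primal feasibility: A x = b.

This gives the KKT block system:
  [ Q   A^T ] [ x     ]   [-c ]
  [ A    0  ] [ lambda ] = [ b ]

Solving the linear system:
  x*      = (1.6, 1.8)
  lambda* = (-4.8)
  f(x*)   = 4.4

x* = (1.6, 1.8), lambda* = (-4.8)


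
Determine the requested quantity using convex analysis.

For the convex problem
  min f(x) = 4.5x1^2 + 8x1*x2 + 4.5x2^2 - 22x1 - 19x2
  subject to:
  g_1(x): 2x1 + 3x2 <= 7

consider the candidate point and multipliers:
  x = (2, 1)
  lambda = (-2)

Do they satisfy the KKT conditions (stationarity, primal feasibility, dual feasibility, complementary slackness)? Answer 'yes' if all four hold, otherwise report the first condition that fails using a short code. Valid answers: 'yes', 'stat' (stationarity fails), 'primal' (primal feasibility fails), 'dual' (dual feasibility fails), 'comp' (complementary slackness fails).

Gradient of f: grad f(x) = Q x + c = (4, 6)
Constraint values g_i(x) = a_i^T x - b_i:
  g_1((2, 1)) = 0
Stationarity residual: grad f(x) + sum_i lambda_i a_i = (0, 0)
  -> stationarity OK
Primal feasibility (all g_i <= 0): OK
Dual feasibility (all lambda_i >= 0): FAILS
Complementary slackness (lambda_i * g_i(x) = 0 for all i): OK

Verdict: the first failing condition is dual_feasibility -> dual.

dual


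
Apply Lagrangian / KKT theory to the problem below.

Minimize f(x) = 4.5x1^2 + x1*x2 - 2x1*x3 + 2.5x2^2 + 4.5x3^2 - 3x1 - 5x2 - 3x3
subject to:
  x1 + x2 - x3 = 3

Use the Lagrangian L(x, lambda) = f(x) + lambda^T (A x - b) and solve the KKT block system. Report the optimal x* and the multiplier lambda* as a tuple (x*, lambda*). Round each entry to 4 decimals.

Form the Lagrangian:
  L(x, lambda) = (1/2) x^T Q x + c^T x + lambda^T (A x - b)
Stationarity (grad_x L = 0): Q x + c + A^T lambda = 0.
Primal feasibility: A x = b.

This gives the KKT block system:
  [ Q   A^T ] [ x     ]   [-c ]
  [ A    0  ] [ lambda ] = [ b ]

Solving the linear system:
  x*      = (0.7424, 2.0758, -0.1818)
  lambda* = (-6.1212)
  f(x*)   = 3.1515

x* = (0.7424, 2.0758, -0.1818), lambda* = (-6.1212)


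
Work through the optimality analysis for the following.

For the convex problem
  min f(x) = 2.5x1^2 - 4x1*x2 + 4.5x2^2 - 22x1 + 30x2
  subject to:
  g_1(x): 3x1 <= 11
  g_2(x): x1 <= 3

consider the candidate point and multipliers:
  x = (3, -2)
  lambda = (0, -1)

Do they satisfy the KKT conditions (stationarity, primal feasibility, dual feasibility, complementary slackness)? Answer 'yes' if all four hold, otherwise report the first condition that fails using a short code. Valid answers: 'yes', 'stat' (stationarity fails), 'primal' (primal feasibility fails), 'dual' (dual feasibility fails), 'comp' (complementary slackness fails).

Gradient of f: grad f(x) = Q x + c = (1, 0)
Constraint values g_i(x) = a_i^T x - b_i:
  g_1((3, -2)) = -2
  g_2((3, -2)) = 0
Stationarity residual: grad f(x) + sum_i lambda_i a_i = (0, 0)
  -> stationarity OK
Primal feasibility (all g_i <= 0): OK
Dual feasibility (all lambda_i >= 0): FAILS
Complementary slackness (lambda_i * g_i(x) = 0 for all i): OK

Verdict: the first failing condition is dual_feasibility -> dual.

dual


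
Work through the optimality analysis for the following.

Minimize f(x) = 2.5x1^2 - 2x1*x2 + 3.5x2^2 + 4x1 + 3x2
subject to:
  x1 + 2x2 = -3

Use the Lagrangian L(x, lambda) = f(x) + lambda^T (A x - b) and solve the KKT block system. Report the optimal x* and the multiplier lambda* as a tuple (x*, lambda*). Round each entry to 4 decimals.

Form the Lagrangian:
  L(x, lambda) = (1/2) x^T Q x + c^T x + lambda^T (A x - b)
Stationarity (grad_x L = 0): Q x + c + A^T lambda = 0.
Primal feasibility: A x = b.

This gives the KKT block system:
  [ Q   A^T ] [ x     ]   [-c ]
  [ A    0  ] [ lambda ] = [ b ]

Solving the linear system:
  x*      = (-1.2286, -0.8857)
  lambda* = (0.3714)
  f(x*)   = -3.2286

x* = (-1.2286, -0.8857), lambda* = (0.3714)


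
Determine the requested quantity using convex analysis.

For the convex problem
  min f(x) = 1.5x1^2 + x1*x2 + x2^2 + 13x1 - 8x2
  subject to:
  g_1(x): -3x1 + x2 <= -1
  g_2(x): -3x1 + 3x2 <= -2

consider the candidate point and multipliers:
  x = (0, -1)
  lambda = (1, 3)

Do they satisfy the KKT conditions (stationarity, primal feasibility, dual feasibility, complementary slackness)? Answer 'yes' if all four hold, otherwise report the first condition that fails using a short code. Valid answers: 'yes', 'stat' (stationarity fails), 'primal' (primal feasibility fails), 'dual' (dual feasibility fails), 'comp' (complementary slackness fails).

Gradient of f: grad f(x) = Q x + c = (12, -10)
Constraint values g_i(x) = a_i^T x - b_i:
  g_1((0, -1)) = 0
  g_2((0, -1)) = -1
Stationarity residual: grad f(x) + sum_i lambda_i a_i = (0, 0)
  -> stationarity OK
Primal feasibility (all g_i <= 0): OK
Dual feasibility (all lambda_i >= 0): OK
Complementary slackness (lambda_i * g_i(x) = 0 for all i): FAILS

Verdict: the first failing condition is complementary_slackness -> comp.

comp


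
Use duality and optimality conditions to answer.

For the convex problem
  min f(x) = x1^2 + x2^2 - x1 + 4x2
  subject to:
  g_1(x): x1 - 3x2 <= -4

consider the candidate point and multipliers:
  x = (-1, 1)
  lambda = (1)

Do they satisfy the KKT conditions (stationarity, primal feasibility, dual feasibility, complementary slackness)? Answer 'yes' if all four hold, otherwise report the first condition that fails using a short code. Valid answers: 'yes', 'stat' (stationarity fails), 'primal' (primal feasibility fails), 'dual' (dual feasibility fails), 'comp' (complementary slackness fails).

Gradient of f: grad f(x) = Q x + c = (-3, 6)
Constraint values g_i(x) = a_i^T x - b_i:
  g_1((-1, 1)) = 0
Stationarity residual: grad f(x) + sum_i lambda_i a_i = (-2, 3)
  -> stationarity FAILS
Primal feasibility (all g_i <= 0): OK
Dual feasibility (all lambda_i >= 0): OK
Complementary slackness (lambda_i * g_i(x) = 0 for all i): OK

Verdict: the first failing condition is stationarity -> stat.

stat


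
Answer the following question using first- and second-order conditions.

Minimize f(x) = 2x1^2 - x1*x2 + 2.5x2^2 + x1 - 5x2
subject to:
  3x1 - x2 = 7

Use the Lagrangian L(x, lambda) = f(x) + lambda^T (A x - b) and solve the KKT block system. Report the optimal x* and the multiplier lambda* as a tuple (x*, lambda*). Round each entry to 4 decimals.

Form the Lagrangian:
  L(x, lambda) = (1/2) x^T Q x + c^T x + lambda^T (A x - b)
Stationarity (grad_x L = 0): Q x + c + A^T lambda = 0.
Primal feasibility: A x = b.

This gives the KKT block system:
  [ Q   A^T ] [ x     ]   [-c ]
  [ A    0  ] [ lambda ] = [ b ]

Solving the linear system:
  x*      = (2.6047, 0.814)
  lambda* = (-3.5349)
  f(x*)   = 11.6395

x* = (2.6047, 0.814), lambda* = (-3.5349)


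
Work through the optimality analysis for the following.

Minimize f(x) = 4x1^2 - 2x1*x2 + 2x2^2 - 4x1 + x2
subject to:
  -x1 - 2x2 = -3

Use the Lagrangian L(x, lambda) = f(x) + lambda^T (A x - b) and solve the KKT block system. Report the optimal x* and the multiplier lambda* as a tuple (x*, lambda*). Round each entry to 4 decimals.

Form the Lagrangian:
  L(x, lambda) = (1/2) x^T Q x + c^T x + lambda^T (A x - b)
Stationarity (grad_x L = 0): Q x + c + A^T lambda = 0.
Primal feasibility: A x = b.

This gives the KKT block system:
  [ Q   A^T ] [ x     ]   [-c ]
  [ A    0  ] [ lambda ] = [ b ]

Solving the linear system:
  x*      = (0.9545, 1.0227)
  lambda* = (1.5909)
  f(x*)   = 0.9886

x* = (0.9545, 1.0227), lambda* = (1.5909)


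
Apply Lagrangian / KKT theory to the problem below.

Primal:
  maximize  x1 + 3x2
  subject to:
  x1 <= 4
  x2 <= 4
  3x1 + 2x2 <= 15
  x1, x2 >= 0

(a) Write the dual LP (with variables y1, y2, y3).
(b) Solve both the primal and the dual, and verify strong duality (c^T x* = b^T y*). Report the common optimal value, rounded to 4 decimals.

The standard primal-dual pair for 'max c^T x s.t. A x <= b, x >= 0' is:
  Dual:  min b^T y  s.t.  A^T y >= c,  y >= 0.

So the dual LP is:
  minimize  4y1 + 4y2 + 15y3
  subject to:
    y1 + 3y3 >= 1
    y2 + 2y3 >= 3
    y1, y2, y3 >= 0

Solving the primal: x* = (2.3333, 4).
  primal value c^T x* = 14.3333.
Solving the dual: y* = (0, 2.3333, 0.3333).
  dual value b^T y* = 14.3333.
Strong duality: c^T x* = b^T y*. Confirmed.

14.3333


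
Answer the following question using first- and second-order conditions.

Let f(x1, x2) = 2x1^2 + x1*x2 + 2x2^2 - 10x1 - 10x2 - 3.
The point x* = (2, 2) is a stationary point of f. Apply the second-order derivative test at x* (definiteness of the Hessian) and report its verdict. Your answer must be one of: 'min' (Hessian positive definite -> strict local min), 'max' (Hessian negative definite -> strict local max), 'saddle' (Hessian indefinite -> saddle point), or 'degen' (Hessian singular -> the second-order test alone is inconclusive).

Compute the Hessian H = grad^2 f:
  H = [[4, 1], [1, 4]]
Verify stationarity: grad f(x*) = H x* + g = (0, 0).
Eigenvalues of H: 3, 5.
Both eigenvalues > 0, so H is positive definite -> x* is a strict local min.

min


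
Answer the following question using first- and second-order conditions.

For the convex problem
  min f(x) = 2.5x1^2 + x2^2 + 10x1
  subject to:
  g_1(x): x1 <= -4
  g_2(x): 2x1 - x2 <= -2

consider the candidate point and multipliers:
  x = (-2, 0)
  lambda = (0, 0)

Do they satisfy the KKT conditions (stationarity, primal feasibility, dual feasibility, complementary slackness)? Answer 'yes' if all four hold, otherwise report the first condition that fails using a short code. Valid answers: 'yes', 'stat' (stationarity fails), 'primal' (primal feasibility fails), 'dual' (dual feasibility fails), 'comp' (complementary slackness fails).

Gradient of f: grad f(x) = Q x + c = (0, 0)
Constraint values g_i(x) = a_i^T x - b_i:
  g_1((-2, 0)) = 2
  g_2((-2, 0)) = -2
Stationarity residual: grad f(x) + sum_i lambda_i a_i = (0, 0)
  -> stationarity OK
Primal feasibility (all g_i <= 0): FAILS
Dual feasibility (all lambda_i >= 0): OK
Complementary slackness (lambda_i * g_i(x) = 0 for all i): OK

Verdict: the first failing condition is primal_feasibility -> primal.

primal


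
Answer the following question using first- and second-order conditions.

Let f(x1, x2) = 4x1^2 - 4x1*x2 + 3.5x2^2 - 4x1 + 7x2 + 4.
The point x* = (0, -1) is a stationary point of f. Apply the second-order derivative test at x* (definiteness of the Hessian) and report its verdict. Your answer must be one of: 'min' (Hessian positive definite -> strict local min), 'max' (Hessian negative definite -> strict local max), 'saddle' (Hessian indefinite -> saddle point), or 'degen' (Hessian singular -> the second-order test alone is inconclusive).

Compute the Hessian H = grad^2 f:
  H = [[8, -4], [-4, 7]]
Verify stationarity: grad f(x*) = H x* + g = (0, 0).
Eigenvalues of H: 3.4689, 11.5311.
Both eigenvalues > 0, so H is positive definite -> x* is a strict local min.

min


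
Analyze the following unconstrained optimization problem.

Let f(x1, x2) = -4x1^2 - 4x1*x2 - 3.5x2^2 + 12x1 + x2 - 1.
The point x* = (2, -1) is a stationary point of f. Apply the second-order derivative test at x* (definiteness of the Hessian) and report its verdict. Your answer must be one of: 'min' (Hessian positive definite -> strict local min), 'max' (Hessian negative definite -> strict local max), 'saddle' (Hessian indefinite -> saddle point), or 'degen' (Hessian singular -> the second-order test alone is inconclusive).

Compute the Hessian H = grad^2 f:
  H = [[-8, -4], [-4, -7]]
Verify stationarity: grad f(x*) = H x* + g = (0, 0).
Eigenvalues of H: -11.5311, -3.4689.
Both eigenvalues < 0, so H is negative definite -> x* is a strict local max.

max


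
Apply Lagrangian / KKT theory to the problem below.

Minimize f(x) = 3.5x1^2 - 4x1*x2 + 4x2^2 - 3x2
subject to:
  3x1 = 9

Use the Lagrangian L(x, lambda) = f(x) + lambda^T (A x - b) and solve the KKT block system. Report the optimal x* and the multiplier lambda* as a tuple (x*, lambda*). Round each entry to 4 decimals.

Form the Lagrangian:
  L(x, lambda) = (1/2) x^T Q x + c^T x + lambda^T (A x - b)
Stationarity (grad_x L = 0): Q x + c + A^T lambda = 0.
Primal feasibility: A x = b.

This gives the KKT block system:
  [ Q   A^T ] [ x     ]   [-c ]
  [ A    0  ] [ lambda ] = [ b ]

Solving the linear system:
  x*      = (3, 1.875)
  lambda* = (-4.5)
  f(x*)   = 17.4375

x* = (3, 1.875), lambda* = (-4.5)


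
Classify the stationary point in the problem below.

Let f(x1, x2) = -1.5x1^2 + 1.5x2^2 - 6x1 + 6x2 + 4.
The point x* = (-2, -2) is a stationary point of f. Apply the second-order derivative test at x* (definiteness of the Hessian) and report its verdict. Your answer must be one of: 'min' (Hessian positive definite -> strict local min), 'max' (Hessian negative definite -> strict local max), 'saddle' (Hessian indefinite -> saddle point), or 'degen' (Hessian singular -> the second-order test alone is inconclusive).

Compute the Hessian H = grad^2 f:
  H = [[-3, 0], [0, 3]]
Verify stationarity: grad f(x*) = H x* + g = (0, 0).
Eigenvalues of H: -3, 3.
Eigenvalues have mixed signs, so H is indefinite -> x* is a saddle point.

saddle
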